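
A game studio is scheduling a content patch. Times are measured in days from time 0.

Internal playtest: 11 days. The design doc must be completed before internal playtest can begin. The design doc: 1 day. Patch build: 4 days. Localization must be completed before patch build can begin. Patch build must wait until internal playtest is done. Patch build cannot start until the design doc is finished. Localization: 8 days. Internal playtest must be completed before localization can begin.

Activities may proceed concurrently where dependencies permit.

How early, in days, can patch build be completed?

24

The design doc can start immediately at day 0; it finishes at day 1.
After the design doc (finishes day 1), internal playtest can start at day 1 and finishes at day 12.
Localization cannot begin until internal playtest (finishes day 12). It runs from day 12 to 12 + 8 = day 20.
Patch build cannot start until localization (finishes day 20); internal playtest (finishes day 12); the design doc (finishes day 1). The controlling bound is day 20, so patch build finishes at 20 + 4 = day 24.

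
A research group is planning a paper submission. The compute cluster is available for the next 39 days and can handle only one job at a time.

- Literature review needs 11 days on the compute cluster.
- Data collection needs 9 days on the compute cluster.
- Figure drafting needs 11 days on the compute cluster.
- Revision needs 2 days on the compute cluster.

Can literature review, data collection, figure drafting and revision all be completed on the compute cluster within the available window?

Running back to back, the jobs need 11 + 9 + 11 + 2 = 33 days on the compute cluster.
Since 33 ≤ 39, they fit within the window.

Yes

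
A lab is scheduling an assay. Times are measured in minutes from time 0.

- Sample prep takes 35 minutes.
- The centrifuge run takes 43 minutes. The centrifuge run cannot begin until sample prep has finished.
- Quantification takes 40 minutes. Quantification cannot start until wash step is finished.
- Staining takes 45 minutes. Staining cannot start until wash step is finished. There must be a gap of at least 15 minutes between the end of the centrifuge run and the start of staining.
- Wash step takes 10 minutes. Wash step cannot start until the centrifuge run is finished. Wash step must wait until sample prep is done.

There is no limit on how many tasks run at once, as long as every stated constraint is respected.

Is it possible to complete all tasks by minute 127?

No

Nothing blocks sample prep, so it runs from minute 0 to minute 35.
After sample prep (finishes minute 35), the centrifuge run can start at minute 35 and finishes at minute 78.
For wash step: the centrifuge run (finishes minute 78); sample prep (finishes minute 35). Taking the maximum gives a start of minute 78, and it finishes at 78 + 10 = minute 88.
After wash step (finishes minute 88), quantification can start at minute 88 and finishes at minute 128.
For staining: wash step (finishes minute 88); the centrifuge run (finishes minute 78, plus 15-minute gap → minute 93). Taking the maximum gives a start of minute 93, and it finishes at 93 + 45 = minute 138.
The earliest everything can be done is minute 138, which is after the deadline of 127, so it is not possible.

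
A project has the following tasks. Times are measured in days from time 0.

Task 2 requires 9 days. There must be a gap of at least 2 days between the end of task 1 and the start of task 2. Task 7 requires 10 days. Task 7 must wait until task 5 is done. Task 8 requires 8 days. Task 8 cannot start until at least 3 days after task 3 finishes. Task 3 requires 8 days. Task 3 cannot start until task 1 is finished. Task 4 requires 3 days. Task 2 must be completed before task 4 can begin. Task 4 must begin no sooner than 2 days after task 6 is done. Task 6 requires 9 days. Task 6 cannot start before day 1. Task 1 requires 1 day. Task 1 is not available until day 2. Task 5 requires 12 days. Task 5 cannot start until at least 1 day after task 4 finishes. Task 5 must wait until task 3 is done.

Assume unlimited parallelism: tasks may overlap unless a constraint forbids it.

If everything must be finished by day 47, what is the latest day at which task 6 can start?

10

Task 7 has no dependents, so it just needs to finish by day 47. Starting by 47 − 10 = day 37 achieves that.
Task 5 must finish before task 7 (must start by day 37). With a 12-day duration, task 5 must start by 37 − 12 = day 25.
Task 4 must finish before task 5 (must start by day 25, minus 1-day gap → day 24). With a 3-day duration, task 4 must start by 24 − 3 = day 21.
Since task 4 (must start by day 21, minus 2-day gap → day 19) depends on it, task 6 must finish by day 19. Backing off its 9-day duration gives a latest start of day 10.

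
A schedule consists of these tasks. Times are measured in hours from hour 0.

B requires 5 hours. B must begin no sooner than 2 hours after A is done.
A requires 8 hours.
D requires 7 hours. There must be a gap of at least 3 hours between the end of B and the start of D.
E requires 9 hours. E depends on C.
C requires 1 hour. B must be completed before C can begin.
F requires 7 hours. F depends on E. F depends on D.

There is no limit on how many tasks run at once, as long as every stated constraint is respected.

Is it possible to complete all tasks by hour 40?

Yes

A has no prerequisites, so it starts at hour 0 and finishes at hour 8.
After A (finishes hour 8, plus 2-hour gap → hour 10), B can start at hour 10 and finishes at hour 15.
D waits on B (finishes hour 15, plus 3-hour gap → hour 18), so it starts at hour 18 and finishes at 18 + 7 = hour 25.
C waits on B (finishes hour 15), so it starts at hour 15 and finishes at 15 + 1 = hour 16.
E waits on C (finishes hour 16), so it starts at hour 16 and finishes at 16 + 9 = hour 25.
F needs all of E (finishes hour 25); D (finishes hour 25). That puts its earliest start at hour 25; it finishes at 25 + 7 = hour 32.
Every task is finished by hour 32, which is no later than the deadline of 40, so the schedule is feasible.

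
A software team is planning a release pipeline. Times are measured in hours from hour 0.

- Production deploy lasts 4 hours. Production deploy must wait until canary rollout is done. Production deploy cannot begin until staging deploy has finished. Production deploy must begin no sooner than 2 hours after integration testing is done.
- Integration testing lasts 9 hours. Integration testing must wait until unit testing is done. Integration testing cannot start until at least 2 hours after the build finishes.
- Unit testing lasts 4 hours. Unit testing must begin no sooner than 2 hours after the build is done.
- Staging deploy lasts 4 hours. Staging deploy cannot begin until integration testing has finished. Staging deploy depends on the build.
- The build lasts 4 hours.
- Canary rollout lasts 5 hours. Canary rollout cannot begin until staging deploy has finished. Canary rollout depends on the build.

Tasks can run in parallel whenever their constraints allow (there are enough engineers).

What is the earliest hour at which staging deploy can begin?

19

Nothing blocks the build, so it runs from hour 0 to hour 4.
Unit testing cannot begin until the build (finishes hour 4, plus 2-hour gap → hour 6). It runs from hour 6 to 6 + 4 = hour 10.
Integration testing needs all of unit testing (finishes hour 10); the build (finishes hour 4, plus 2-hour gap → hour 6). That puts its earliest start at hour 10; it finishes at 10 + 9 = hour 19.
Staging deploy waits on integration testing (finishes hour 19); the build (finishes hour 4). The latest of these is hour 19, which is the earliest staging deploy can start.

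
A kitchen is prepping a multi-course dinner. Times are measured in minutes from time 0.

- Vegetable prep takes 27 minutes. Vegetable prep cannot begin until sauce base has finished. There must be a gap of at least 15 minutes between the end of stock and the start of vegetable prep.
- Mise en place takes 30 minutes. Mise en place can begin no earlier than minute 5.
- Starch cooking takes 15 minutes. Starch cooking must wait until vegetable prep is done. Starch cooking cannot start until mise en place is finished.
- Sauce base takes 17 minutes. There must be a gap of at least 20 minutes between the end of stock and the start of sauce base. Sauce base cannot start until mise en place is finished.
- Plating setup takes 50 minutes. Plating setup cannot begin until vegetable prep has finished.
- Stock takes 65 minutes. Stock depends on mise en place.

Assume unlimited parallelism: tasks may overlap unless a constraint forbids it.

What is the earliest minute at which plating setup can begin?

164

Mise en place waits on its own release at minute 5, so it starts at minute 5 and finishes at 5 + 30 = minute 35.
After mise en place (finishes minute 35), stock can start at minute 35 and finishes at minute 100.
Sauce base has to wait for stock (finishes minute 100, plus 20-minute gap → minute 120); mise en place (finishes minute 35). The latest of these is minute 120, so sauce base runs minute 120 to 120 + 17 = minute 137.
Vegetable prep cannot start until sauce base (finishes minute 137); stock (finishes minute 100, plus 15-minute gap → minute 115). The controlling bound is minute 137, so vegetable prep finishes at 137 + 27 = minute 164.
Plating setup waits on vegetable prep (finishes minute 164), so the earliest it can start is minute 164.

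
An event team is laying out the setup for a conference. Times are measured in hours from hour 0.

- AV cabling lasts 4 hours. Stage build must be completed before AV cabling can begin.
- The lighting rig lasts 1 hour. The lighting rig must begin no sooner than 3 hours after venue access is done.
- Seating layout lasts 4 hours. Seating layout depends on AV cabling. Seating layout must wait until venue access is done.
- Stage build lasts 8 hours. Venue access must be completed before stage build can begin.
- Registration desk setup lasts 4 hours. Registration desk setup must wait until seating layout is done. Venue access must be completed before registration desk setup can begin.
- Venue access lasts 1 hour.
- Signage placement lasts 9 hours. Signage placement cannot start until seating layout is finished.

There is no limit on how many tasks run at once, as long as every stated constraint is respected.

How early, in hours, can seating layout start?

13

Venue access can start immediately at hour 0; it finishes at hour 1.
Stage build waits on venue access (finishes hour 1), so it starts at hour 1 and finishes at 1 + 8 = hour 9.
AV cabling cannot begin until stage build (finishes hour 9). It runs from hour 9 to 9 + 4 = hour 13.
Seating layout waits on AV cabling (finishes hour 13); venue access (finishes hour 1). The latest of these is hour 13, which is the earliest seating layout can start.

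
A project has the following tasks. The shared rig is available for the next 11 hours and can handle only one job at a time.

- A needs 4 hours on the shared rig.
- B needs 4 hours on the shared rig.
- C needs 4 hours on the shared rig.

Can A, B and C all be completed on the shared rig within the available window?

No

Running back to back, the jobs need 4 + 4 + 4 = 12 hours on the shared rig.
Since 12 > 11, they cannot all fit.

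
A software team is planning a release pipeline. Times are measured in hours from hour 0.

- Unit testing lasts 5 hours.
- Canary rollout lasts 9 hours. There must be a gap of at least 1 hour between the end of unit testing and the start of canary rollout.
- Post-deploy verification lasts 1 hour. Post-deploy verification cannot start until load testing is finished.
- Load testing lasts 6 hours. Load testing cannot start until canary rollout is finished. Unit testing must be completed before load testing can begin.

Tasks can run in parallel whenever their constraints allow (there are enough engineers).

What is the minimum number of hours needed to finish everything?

22

Nothing blocks unit testing, so it runs from hour 0 to hour 5.
Canary rollout waits on unit testing (finishes hour 5, plus 1-hour gap → hour 6), so it starts at hour 6 and finishes at 6 + 9 = hour 15.
For load testing: canary rollout (finishes hour 15); unit testing (finishes hour 5). Taking the maximum gives a start of hour 15, and it finishes at 15 + 6 = hour 21.
Post-deploy verification cannot begin until load testing (finishes hour 21). It runs from hour 21 to 21 + 1 = hour 22.
All tasks are finished once the last one completes. Finish times: Unit testing at 5, Canary rollout at 15, Load testing at 21, Post-deploy verification at 22. The latest is hour 22.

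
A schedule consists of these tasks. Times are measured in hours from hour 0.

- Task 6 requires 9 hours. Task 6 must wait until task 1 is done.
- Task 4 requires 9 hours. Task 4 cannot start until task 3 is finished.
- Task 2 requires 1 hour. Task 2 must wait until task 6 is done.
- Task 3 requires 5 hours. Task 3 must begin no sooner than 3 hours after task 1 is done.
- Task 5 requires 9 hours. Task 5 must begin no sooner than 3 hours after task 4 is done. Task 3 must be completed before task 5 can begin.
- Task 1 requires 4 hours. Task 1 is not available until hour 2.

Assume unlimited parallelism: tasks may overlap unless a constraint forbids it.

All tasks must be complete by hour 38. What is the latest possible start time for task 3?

To finish by hour 38, task 5 (duration 9) must start no later than hour 29.
Task 4 must finish before task 5 (must start by hour 29, minus 3-hour gap → hour 26). With a 9-hour duration, task 4 must start by 26 − 9 = hour 17.
Task 3 has several dependents: task 4 (must start by hour 17); task 5 (must start by hour 29). The earliest of those limits is hour 17, so task 3 must start by 17 − 5 = hour 12.

12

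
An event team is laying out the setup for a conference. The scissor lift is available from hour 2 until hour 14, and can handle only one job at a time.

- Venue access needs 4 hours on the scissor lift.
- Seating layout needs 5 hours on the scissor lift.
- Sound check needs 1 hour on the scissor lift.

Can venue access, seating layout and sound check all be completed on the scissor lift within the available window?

The scissor lift window is 14 − 2 = 12 hours.
Running back to back, the jobs need 4 + 5 + 1 = 10 hours on the scissor lift.
Since 10 ≤ 12, they fit within the window.

Yes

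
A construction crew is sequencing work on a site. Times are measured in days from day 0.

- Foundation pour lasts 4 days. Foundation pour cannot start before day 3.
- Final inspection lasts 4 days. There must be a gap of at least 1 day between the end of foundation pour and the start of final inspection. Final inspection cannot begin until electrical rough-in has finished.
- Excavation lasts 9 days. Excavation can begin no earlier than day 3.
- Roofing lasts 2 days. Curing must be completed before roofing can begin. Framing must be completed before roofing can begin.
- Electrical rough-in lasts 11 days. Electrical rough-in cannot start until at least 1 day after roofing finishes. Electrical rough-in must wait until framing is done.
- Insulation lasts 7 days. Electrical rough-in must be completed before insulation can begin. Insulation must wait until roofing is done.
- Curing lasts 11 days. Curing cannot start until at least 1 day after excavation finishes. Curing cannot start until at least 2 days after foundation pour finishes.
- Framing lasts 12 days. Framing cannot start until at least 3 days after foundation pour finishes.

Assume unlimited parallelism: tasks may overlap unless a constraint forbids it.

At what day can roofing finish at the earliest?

26

Foundation pour waits on its own release at day 3, so it starts at day 3 and finishes at 3 + 4 = day 7.
After foundation pour (finishes day 7, plus 3-day gap → day 10), framing can start at day 10 and finishes at day 22.
Excavation waits on its own release at day 3, so it starts at day 3 and finishes at 3 + 9 = day 12.
For curing: excavation (finishes day 12, plus 1-day gap → day 13); foundation pour (finishes day 7, plus 2-day gap → day 9). Taking the maximum gives a start of day 13, and it finishes at 13 + 11 = day 24.
Roofing has to wait for curing (finishes day 24); framing (finishes day 22). The latest of these is day 24, so roofing runs day 24 to 24 + 2 = day 26.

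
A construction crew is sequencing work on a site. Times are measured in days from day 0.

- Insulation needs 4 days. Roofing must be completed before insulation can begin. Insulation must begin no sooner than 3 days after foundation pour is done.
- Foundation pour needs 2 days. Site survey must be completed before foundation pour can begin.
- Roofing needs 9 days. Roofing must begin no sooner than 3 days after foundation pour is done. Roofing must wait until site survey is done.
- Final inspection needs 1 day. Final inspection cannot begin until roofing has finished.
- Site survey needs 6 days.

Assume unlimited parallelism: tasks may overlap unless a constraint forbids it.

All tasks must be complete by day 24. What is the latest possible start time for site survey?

Nothing follows insulation; the deadline of day 24 is its only limit. It must start by 24 − 4 = day 20.
Final inspection has no dependents, so it just needs to finish by day 24. Starting by 24 − 1 = day 23 achieves that.
Roofing feeds insulation (must start by day 20); final inspection (must start by day 23). Taking the minimum, roofing must finish by day 20 and start by 20 − 9 = day 11.
For foundation pour: roofing (must start by day 11, minus 3-day gap → day 8); insulation (must start by day 20, minus 3-day gap → day 17). The most restrictive is day 8; with a 2-day duration, foundation pour must start by day 6.
Site survey must finish in time for foundation pour (must start by day 6); roofing (must start by day 11). The tightest is day 6, so site survey must start by 6 − 6 = day 0.

0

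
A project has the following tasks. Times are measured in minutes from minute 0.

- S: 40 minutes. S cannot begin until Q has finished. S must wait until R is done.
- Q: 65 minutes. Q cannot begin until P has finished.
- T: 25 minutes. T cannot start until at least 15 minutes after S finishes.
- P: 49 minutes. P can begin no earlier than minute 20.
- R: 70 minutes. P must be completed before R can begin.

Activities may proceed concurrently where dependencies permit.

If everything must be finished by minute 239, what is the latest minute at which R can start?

Nothing follows T; the deadline of minute 239 is its only limit. It must start by 239 − 25 = minute 214.
S has to be done before T (must start by minute 214, minus 15-minute gap → minute 199). That means finishing by minute 199, i.e. starting by 199 − 40 = minute 159.
Since S (must start by minute 159) depends on it, R must finish by minute 159. Backing off its 70-minute duration gives a latest start of minute 89.

89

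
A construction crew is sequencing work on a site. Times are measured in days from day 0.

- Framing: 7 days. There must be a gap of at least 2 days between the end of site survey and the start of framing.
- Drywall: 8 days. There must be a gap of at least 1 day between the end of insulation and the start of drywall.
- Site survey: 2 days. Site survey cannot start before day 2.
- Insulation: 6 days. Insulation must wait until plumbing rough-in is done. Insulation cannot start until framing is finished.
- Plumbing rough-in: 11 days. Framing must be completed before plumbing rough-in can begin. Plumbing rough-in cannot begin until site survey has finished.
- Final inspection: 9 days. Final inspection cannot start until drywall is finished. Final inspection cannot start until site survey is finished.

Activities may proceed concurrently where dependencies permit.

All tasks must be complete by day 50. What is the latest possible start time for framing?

To finish by day 50, final inspection (duration 9) must start no later than day 41.
Since final inspection (must start by day 41) depends on it, drywall must finish by day 41. Backing off its 8-day duration gives a latest start of day 33.
Insulation has to be done before drywall (must start by day 33, minus 1-day gap → day 32). That means finishing by day 32, i.e. starting by 32 − 6 = day 26.
Since insulation (must start by day 26) depends on it, plumbing rough-in must finish by day 26. Backing off its 11-day duration gives a latest start of day 15.
Framing must finish in time for plumbing rough-in (must start by day 15); insulation (must start by day 26). The tightest is day 15, so framing must start by 15 − 7 = day 8.

8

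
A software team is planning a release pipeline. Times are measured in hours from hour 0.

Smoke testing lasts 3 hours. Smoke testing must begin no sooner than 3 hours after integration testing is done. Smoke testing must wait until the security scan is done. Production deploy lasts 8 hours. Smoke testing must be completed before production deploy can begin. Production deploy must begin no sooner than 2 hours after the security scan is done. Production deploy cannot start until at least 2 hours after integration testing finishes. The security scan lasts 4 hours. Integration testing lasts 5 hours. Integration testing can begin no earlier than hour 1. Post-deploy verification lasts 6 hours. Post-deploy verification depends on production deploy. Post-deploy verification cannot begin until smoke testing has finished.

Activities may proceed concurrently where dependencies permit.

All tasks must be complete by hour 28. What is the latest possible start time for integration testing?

3

Nothing follows post-deploy verification; the deadline of hour 28 is its only limit. It must start by 28 − 6 = hour 22.
Production deploy must finish before post-deploy verification (must start by hour 22). With an 8-hour duration, production deploy must start by 22 − 8 = hour 14.
Smoke testing has several dependents: production deploy (must start by hour 14); post-deploy verification (must start by hour 22). The earliest of those limits is hour 14, so smoke testing must start by 14 − 3 = hour 11.
Integration testing must finish in time for smoke testing (must start by hour 11, minus 3-hour gap → hour 8); production deploy (must start by hour 14, minus 2-hour gap → hour 12). The tightest is hour 8, so integration testing must start by 8 − 5 = hour 3.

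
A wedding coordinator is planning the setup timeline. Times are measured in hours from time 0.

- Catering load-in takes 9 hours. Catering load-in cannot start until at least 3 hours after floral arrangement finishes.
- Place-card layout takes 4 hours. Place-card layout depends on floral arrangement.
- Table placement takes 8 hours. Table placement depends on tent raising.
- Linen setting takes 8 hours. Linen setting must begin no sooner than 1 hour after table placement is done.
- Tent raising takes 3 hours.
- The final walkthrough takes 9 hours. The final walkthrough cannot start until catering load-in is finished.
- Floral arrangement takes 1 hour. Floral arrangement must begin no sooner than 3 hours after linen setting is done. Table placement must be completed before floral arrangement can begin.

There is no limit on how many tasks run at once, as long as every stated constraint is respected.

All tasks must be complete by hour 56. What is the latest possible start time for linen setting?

Nothing follows the final walkthrough; the deadline of hour 56 is its only limit. It must start by 56 − 9 = hour 47.
Catering load-in must finish before the final walkthrough (must start by hour 47). With a 9-hour duration, catering load-in must start by 47 − 9 = hour 38.
Nothing follows place-card layout; the deadline of hour 56 is its only limit. It must start by 56 − 4 = hour 52.
Floral arrangement has several dependents: catering load-in (must start by hour 38, minus 3-hour gap → hour 35); place-card layout (must start by hour 52). The earliest of those limits is hour 35, so floral arrangement must start by 35 − 1 = hour 34.
Since floral arrangement (must start by hour 34, minus 3-hour gap → hour 31) depends on it, linen setting must finish by hour 31. Backing off its 8-hour duration gives a latest start of hour 23.

23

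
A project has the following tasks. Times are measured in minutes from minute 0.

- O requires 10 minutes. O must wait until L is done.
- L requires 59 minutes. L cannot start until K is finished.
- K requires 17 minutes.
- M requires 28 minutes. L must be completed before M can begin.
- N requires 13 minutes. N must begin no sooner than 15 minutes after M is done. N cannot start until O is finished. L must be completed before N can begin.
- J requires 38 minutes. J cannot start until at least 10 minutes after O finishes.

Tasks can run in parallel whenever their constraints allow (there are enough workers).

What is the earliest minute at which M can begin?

76

Nothing blocks K, so it runs from minute 0 to minute 17.
L waits on K (finishes minute 17), so it starts at minute 17 and finishes at 17 + 59 = minute 76.
M waits on L (finishes minute 76), so the earliest it can start is minute 76.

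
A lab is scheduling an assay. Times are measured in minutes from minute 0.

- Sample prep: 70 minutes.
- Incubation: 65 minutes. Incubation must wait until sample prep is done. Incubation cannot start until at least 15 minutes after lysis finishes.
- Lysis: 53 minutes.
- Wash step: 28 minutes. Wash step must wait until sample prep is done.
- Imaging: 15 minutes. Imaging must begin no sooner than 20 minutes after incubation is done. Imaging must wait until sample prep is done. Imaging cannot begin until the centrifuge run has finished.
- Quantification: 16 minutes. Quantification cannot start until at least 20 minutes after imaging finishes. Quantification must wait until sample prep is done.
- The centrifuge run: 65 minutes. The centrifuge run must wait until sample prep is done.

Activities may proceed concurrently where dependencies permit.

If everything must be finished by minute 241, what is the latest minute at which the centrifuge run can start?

Quantification must finish by minute 241; it takes 16 minutes, so it must start by 241 − 16 = minute 225.
Since quantification (must start by minute 225, minus 20-minute gap → minute 205) depends on it, imaging must finish by minute 205. Backing off its 15-minute duration gives a latest start of minute 190.
Since imaging (must start by minute 190) depends on it, the centrifuge run must finish by minute 190. Backing off its 65-minute duration gives a latest start of minute 125.

125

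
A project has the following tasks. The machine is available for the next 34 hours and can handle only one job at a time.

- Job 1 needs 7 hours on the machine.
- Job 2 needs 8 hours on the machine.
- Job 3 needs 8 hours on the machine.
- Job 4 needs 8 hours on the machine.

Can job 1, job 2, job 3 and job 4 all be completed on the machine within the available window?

Yes

Running back to back, the jobs need 7 + 8 + 8 + 8 = 31 hours on the machine.
Since 31 ≤ 34, they fit within the window.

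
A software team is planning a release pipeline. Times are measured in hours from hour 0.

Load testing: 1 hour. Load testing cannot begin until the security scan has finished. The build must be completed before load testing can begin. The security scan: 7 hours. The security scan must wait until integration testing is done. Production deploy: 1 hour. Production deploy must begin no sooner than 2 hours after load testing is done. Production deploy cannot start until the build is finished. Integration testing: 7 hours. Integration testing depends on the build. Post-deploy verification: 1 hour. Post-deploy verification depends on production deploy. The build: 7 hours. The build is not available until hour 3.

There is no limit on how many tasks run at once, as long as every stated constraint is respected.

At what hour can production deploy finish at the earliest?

28

The build waits on its own release at hour 3, so it starts at hour 3 and finishes at 3 + 7 = hour 10.
After the build (finishes hour 10), integration testing can start at hour 10 and finishes at hour 17.
The security scan waits on integration testing (finishes hour 17), so it starts at hour 17 and finishes at 17 + 7 = hour 24.
For load testing: the security scan (finishes hour 24); the build (finishes hour 10). Taking the maximum gives a start of hour 24, and it finishes at 24 + 1 = hour 25.
Production deploy needs all of load testing (finishes hour 25, plus 2-hour gap → hour 27); the build (finishes hour 10). That puts its earliest start at hour 27; it finishes at 27 + 1 = hour 28.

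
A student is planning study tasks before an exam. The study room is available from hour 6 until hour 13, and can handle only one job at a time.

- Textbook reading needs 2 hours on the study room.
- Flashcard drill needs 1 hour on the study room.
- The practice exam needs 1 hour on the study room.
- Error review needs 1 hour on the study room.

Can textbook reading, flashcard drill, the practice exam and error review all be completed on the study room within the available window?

The study room window is 13 − 6 = 7 hours.
Running back to back, the jobs need 2 + 1 + 1 + 1 = 5 hours on the study room.
Since 5 ≤ 7, they fit within the window.

Yes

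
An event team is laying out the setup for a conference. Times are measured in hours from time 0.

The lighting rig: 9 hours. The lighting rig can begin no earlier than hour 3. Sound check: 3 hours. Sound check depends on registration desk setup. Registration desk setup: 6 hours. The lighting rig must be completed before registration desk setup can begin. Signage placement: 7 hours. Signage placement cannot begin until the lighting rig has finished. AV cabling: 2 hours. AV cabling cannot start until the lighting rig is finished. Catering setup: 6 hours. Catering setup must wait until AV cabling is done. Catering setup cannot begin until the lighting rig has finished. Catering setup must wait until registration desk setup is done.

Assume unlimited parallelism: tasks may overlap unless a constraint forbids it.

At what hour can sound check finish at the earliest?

The lighting rig cannot begin until its own release at hour 3. It runs from hour 3 to 3 + 9 = hour 12.
Registration desk setup cannot begin until the lighting rig (finishes hour 12). It runs from hour 12 to 12 + 6 = hour 18.
After registration desk setup (finishes hour 18), sound check can start at hour 18 and finishes at hour 21.

21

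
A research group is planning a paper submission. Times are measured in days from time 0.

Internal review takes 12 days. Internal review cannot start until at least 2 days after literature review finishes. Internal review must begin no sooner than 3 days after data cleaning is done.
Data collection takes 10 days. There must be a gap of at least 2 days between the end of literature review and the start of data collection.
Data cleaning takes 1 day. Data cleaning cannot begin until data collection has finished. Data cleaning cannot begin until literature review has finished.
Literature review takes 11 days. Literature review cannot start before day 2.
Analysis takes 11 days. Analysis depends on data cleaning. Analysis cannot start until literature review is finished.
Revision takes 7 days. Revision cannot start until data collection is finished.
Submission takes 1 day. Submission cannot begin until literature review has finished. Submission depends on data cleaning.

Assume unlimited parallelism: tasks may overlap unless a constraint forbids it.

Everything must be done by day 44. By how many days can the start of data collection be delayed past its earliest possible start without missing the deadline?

After its own release at day 2, literature review can start at day 2 and finishes at day 13.
Data collection cannot begin until literature review (finishes day 13, plus 2-day gap → day 15). It runs from day 15 to 15 + 10 = day 25.

Working backward from the deadline:
Analysis has no dependents, so it just needs to finish by day 44. Starting by 44 − 11 = day 33 achieves that.
Internal review must finish by day 44; it takes 12 days, so it must start by 44 − 12 = day 32.
To finish by day 44, submission (duration 1) must start no later than day 43.
Data cleaning must finish in time for analysis (must start by day 33); internal review (must start by day 32, minus 3-day gap → day 29); submission (must start by day 43). The tightest is day 29, so data cleaning must start by 29 − 1 = day 28.
To finish by day 44, revision (duration 7) must start no later than day 37.
Data collection feeds data cleaning (must start by day 28); revision (must start by day 37). Taking the minimum, data collection must finish by day 28 and start by 28 − 10 = day 18.
So data collection can start as early as day 15 and as late as day 18, giving 18 − 15 = 3 days of slack.

3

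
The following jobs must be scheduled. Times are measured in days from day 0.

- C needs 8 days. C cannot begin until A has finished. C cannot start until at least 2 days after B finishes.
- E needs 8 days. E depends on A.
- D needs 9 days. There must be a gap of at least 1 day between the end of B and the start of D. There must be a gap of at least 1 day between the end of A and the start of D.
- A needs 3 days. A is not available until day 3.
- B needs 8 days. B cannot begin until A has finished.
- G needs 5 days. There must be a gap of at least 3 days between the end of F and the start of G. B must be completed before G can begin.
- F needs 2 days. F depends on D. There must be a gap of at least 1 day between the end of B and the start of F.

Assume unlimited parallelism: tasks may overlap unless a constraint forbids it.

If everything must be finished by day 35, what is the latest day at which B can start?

Nothing follows C; the deadline of day 35 is its only limit. It must start by 35 − 8 = day 27.
Nothing follows G; the deadline of day 35 is its only limit. It must start by 35 − 5 = day 30.
Since G (must start by day 30, minus 3-day gap → day 27) depends on it, F must finish by day 27. Backing off its 2-day duration gives a latest start of day 25.
Since F (must start by day 25) depends on it, D must finish by day 25. Backing off its 9-day duration gives a latest start of day 16.
For B: C (must start by day 27, minus 2-day gap → day 25); D (must start by day 16, minus 1-day gap → day 15); F (must start by day 25, minus 1-day gap → day 24); G (must start by day 30). The most restrictive is day 15; with an 8-day duration, B must start by day 7.

7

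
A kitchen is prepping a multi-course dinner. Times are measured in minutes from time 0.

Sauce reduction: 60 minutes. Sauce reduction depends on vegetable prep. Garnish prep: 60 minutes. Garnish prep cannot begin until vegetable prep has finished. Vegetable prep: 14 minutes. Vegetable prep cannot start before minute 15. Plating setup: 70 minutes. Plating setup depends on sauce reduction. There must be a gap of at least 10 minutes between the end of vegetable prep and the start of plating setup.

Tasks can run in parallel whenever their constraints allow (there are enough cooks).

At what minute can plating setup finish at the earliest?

159

Vegetable prep cannot begin until its own release at minute 15. It runs from minute 15 to 15 + 14 = minute 29.
Sauce reduction waits on vegetable prep (finishes minute 29), so it starts at minute 29 and finishes at 29 + 60 = minute 89.
Plating setup cannot start until sauce reduction (finishes minute 89); vegetable prep (finishes minute 29, plus 10-minute gap → minute 39). The controlling bound is minute 89, so plating setup finishes at 89 + 70 = minute 159.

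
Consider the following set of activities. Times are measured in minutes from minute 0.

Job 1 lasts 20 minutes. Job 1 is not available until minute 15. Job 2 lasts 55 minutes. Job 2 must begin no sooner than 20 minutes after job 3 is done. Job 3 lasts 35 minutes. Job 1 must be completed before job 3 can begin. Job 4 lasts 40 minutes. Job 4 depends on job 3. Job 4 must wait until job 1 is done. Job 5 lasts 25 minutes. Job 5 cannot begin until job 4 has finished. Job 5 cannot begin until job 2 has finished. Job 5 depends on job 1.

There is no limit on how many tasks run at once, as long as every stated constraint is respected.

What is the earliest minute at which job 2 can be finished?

145

Job 1 waits on its own release at minute 15, so it starts at minute 15 and finishes at 15 + 20 = minute 35.
Job 3 waits on job 1 (finishes minute 35), so it starts at minute 35 and finishes at 35 + 35 = minute 70.
Job 2 cannot begin until job 3 (finishes minute 70, plus 20-minute gap → minute 90). It runs from minute 90 to 90 + 55 = minute 145.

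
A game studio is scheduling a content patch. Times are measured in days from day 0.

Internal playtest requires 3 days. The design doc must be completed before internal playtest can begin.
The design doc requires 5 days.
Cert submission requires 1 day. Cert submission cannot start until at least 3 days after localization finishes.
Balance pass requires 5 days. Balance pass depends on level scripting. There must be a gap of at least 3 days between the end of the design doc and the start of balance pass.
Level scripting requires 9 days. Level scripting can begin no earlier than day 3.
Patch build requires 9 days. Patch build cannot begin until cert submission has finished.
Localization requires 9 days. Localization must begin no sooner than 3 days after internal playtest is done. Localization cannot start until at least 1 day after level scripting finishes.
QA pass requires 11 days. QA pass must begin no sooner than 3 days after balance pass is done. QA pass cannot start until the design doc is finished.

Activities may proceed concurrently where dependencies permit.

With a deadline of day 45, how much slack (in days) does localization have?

Level scripting waits on its own release at day 3, so it starts at day 3 and finishes at 3 + 9 = day 12.
Nothing blocks the design doc, so it runs from day 0 to day 5.
Internal playtest cannot begin until the design doc (finishes day 5). It runs from day 5 to 5 + 3 = day 8.
Localization cannot start until internal playtest (finishes day 8, plus 3-day gap → day 11); level scripting (finishes day 12, plus 1-day gap → day 13). The controlling bound is day 13, so localization finishes at 13 + 9 = day 22.

Working backward from the deadline:
Patch build must finish by day 45; it takes 9 days, so it must start by 45 − 9 = day 36.
Cert submission must finish before patch build (must start by day 36). With a 1-day duration, cert submission must start by 36 − 1 = day 35.
Localization feeds into cert submission (must start by day 35, minus 3-day gap → day 32); so localization must finish by day 32 and therefore start by day 23.
So localization can start as early as day 13 and as late as day 23, giving 23 − 13 = 10 days of slack.

10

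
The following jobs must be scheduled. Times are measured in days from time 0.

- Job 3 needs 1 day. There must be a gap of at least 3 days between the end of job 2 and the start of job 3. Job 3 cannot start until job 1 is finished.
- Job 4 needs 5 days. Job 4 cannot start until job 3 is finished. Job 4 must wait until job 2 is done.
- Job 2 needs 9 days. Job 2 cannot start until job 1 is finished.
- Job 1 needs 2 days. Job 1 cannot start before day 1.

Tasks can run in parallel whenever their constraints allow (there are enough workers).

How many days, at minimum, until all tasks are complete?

21

Job 1 cannot begin until its own release at day 1. It runs from day 1 to 1 + 2 = day 3.
Job 2 cannot begin until job 1 (finishes day 3). It runs from day 3 to 3 + 9 = day 12.
For job 3: job 2 (finishes day 12, plus 3-day gap → day 15); job 1 (finishes day 3). Taking the maximum gives a start of day 15, and it finishes at 15 + 1 = day 16.
For job 4: job 3 (finishes day 16); job 2 (finishes day 12). Taking the maximum gives a start of day 16, and it finishes at 16 + 5 = day 21.
All tasks are finished once the last one completes. Finish times: Job 1 at 3, Job 2 at 12, Job 3 at 16, Job 4 at 21. The latest is day 21.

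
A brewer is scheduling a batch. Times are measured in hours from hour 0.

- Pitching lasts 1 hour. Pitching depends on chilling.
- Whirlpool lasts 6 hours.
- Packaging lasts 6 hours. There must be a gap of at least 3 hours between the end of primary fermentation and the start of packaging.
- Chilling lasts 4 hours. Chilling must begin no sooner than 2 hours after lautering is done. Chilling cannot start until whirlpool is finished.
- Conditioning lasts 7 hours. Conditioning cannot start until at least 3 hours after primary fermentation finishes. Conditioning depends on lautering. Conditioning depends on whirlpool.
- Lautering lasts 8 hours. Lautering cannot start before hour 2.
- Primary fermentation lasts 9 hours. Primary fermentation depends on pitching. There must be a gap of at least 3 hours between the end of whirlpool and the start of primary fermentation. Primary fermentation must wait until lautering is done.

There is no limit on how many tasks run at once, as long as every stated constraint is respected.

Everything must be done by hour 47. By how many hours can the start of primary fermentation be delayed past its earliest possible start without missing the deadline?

11

Nothing blocks whirlpool, so it runs from hour 0 to hour 6.
After its own release at hour 2, lautering can start at hour 2 and finishes at hour 10.
Chilling has to wait for lautering (finishes hour 10, plus 2-hour gap → hour 12); whirlpool (finishes hour 6). The latest of these is hour 12, so chilling runs hour 12 to 12 + 4 = hour 16.
After chilling (finishes hour 16), pitching can start at hour 16 and finishes at hour 17.
Primary fermentation has to wait for pitching (finishes hour 17); whirlpool (finishes hour 6, plus 3-hour gap → hour 9); lautering (finishes hour 10). The latest of these is hour 17, so primary fermentation runs hour 17 to 17 + 9 = hour 26.

Working backward from the deadline:
Nothing follows conditioning; the deadline of hour 47 is its only limit. It must start by 47 − 7 = hour 40.
Packaging has no dependents, so it just needs to finish by hour 47. Starting by 47 − 6 = hour 41 achieves that.
Primary fermentation has several dependents: conditioning (must start by hour 40, minus 3-hour gap → hour 37); packaging (must start by hour 41, minus 3-hour gap → hour 38). The earliest of those limits is hour 37, so primary fermentation must start by 37 − 9 = hour 28.
So primary fermentation can start as early as hour 17 and as late as hour 28, giving 28 − 17 = 11 hours of slack.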